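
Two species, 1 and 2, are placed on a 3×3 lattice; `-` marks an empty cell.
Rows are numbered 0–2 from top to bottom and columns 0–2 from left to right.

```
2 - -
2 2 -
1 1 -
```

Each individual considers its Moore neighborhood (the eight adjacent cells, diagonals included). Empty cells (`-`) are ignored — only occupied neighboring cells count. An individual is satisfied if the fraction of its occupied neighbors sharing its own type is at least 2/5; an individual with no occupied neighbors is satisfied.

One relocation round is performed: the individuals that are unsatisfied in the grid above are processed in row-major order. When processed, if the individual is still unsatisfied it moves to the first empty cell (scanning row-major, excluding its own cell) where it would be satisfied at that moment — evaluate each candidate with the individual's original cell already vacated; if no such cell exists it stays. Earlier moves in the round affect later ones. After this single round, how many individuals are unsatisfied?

Initially unsatisfied (in order): (2,0), (2,1).
  (2,0) → (1,2).
  (2,1) → (0,2).
Resulting grid:
2 - 1
2 2 1
- - -
All satisfied now.

0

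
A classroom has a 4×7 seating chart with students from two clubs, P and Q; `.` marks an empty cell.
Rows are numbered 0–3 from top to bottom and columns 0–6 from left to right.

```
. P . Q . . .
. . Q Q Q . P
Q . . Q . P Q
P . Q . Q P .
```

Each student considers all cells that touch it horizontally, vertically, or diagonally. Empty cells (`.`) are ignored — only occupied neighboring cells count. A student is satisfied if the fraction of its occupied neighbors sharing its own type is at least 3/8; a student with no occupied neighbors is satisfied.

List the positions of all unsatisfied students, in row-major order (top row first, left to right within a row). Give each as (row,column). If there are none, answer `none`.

(0,1), (2,0), (2,6), (3,0), (3,4), (3,5)

Row 0: (0,1)P 0/1 ✗ · (0,3)Q 3/3 ✓
Row 1: (1,2)Q 3/4 ✓ · (1,3)Q 4/4 ✓ · (1,4)Q 3/4 ✓ · (1,6)P 1/2 ✓
Row 2: (2,0)Q 0/1 ✗ · (2,3)Q 5/5 ✓ · (2,5)P 2/5 ✓ · (2,6)Q 0/3 ✗
Row 3: (3,0)P 0/1 ✗ · (3,2)Q 1/1 ✓ · (3,4)Q 1/3 ✗ · (3,5)P 1/3 ✗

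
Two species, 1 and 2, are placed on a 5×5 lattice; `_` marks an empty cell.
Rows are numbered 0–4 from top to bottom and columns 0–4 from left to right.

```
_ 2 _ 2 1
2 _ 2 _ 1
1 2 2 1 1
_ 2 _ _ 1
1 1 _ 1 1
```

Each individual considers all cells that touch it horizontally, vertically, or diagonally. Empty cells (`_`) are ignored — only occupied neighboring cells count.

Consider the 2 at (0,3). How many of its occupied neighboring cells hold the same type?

1

Occupied neighbors of (0,3): (0,4)=1, (1,2)=2, (1,4)=1.
Same type (2): 1 of 3.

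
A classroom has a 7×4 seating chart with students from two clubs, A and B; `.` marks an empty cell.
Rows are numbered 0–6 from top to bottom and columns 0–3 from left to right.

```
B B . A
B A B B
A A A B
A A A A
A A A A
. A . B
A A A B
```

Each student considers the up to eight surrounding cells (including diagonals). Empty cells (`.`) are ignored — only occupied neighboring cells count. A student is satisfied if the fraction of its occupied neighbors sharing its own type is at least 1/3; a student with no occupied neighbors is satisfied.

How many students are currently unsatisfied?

(0,0)B 2/3 satisfied
(0,1)B 3/4 satisfied
(0,3)A 0/2 not
(1,0)B 2/5 satisfied
(1,1)A 3/7 satisfied
(1,2)B 3/7 satisfied
(1,3)B 2/4 satisfied
(2,0)A 4/5 satisfied
(2,1)A 6/8 satisfied
(2,2)A 5/8 satisfied
(2,3)B 2/5 satisfied
(3,0)A 5/5 satisfied
(3,1)A 8/8 satisfied
(3,2)A 7/8 satisfied
(3,3)A 4/5 satisfied
(4,0)A 4/4 satisfied
(4,1)A 6/6 satisfied
(4,2)A 6/7 satisfied
(4,3)A 3/4 satisfied
(5,1)A 6/6 satisfied
(5,3)B 1/4 not
(6,0)A 2/2 satisfied
(6,1)A 3/3 satisfied
(6,2)A 2/4 satisfied
(6,3)B 1/2 satisfied
Unsatisfied: (0,3), (5,3) — 2 in total.

2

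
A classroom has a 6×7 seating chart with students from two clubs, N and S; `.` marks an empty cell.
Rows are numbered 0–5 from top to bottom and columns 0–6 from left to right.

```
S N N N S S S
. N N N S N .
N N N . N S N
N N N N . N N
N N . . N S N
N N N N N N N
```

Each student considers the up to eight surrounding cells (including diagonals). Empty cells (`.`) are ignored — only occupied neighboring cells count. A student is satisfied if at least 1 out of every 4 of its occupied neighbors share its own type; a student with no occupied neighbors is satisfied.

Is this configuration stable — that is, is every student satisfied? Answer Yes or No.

Row 0: (0,0)S 0/2 ✗ · (0,1)N 3/4 ✓ · (0,2)N 5/5 ✓ · (0,3)N 3/5 ✓ · (0,4)S 2/5 ✓ · (0,5)S 3/4 ✓ · (0,6)S 1/2 ✓
Row 1: (1,1)N 6/7 ✓ · (1,2)N 7/7 ✓ · (1,3)N 5/7 ✓ · (1,4)S 3/7 ✓ · (1,5)N 2/7 ✓
Row 2: (2,0)N 4/4 ✓ · (2,1)N 7/7 ✓ · (2,2)N 7/7 ✓ · (2,4)N 4/6 ✓ · (2,5)S 1/6 ✗ · (2,6)N 3/4 ✓
Row 3: (3,0)N 5/5 ✓ · (3,1)N 7/7 ✓ · (3,2)N 5/5 ✓ · (3,3)N 4/4 ✓ · (3,5)N 5/7 ✓ · (3,6)N 3/5 ✓
Row 4: (4,0)N 5/5 ✓ · (4,1)N 7/7 ✓ · (4,4)N 5/6 ✓ · (4,5)S 0/7 ✗ · (4,6)N 4/5 ✓
Row 5: (5,0)N 3/3 ✓ · (5,1)N 4/4 ✓ · (5,2)N 3/3 ✓ · (5,3)N 3/3 ✓ · (5,4)N 3/4 ✓ · (5,5)N 4/5 ✓ · (5,6)N 2/3 ✓
For instance (0,0) has only 0/2 same-type neighbors, below 1/4.

No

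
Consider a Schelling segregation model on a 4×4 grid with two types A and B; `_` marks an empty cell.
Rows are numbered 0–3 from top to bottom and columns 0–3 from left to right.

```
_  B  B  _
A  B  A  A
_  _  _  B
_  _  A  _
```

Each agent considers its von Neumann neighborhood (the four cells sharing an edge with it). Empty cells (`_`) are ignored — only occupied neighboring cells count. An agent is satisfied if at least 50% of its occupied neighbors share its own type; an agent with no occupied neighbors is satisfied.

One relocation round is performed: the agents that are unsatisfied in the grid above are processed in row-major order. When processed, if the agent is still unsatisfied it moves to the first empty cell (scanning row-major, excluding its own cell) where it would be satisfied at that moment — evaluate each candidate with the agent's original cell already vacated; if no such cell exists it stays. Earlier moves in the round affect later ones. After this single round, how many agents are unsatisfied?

0

Initially unsatisfied (in order): (1,0), (1,1), (1,2), (2,3).
  (1,0) → (0,3).
  (1,1): now satisfied by earlier moves; stays.
  (1,2) → (2,0).
  (2,3) → (0,0).
Resulting grid:
B B B A
_ B _ A
A _ _ _
_ _ A _
All satisfied now.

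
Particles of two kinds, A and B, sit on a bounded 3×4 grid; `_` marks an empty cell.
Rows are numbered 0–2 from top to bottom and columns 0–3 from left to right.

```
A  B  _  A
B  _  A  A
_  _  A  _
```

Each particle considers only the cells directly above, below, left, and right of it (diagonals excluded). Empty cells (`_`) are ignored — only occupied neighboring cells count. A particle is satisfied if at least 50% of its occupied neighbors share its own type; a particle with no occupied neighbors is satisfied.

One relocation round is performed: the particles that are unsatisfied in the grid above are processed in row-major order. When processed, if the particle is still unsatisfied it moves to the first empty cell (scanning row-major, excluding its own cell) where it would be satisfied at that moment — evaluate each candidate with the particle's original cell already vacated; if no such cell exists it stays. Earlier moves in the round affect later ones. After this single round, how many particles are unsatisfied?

0

Initially unsatisfied (in order): (0,0), (0,1), (1,0).
  (0,0) → (0,2).
  (0,1) → (0,0).
  (1,0): now satisfied by earlier moves; stays.
Resulting grid:
B _ A A
B _ A A
_ _ A _
All satisfied now.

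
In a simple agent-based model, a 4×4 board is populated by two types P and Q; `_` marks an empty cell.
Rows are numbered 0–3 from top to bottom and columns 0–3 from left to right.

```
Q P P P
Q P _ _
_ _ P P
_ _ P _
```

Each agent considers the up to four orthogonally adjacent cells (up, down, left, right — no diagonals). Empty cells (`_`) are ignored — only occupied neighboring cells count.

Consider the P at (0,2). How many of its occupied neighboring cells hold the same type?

Occupied neighbors of (0,2): (0,1)=P, (0,3)=P.
Same type (P): 2 of 2.

2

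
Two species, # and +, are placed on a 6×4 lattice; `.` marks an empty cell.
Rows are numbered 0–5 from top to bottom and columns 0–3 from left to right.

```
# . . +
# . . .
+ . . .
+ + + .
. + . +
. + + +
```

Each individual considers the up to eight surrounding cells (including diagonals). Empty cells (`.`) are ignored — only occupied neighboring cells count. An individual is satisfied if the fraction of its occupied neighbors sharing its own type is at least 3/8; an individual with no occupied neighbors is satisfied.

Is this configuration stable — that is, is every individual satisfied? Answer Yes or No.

Yes

(0,0)# 1/1 ok
(0,3)+ 0/0 ok
(1,0)# 1/2 ok
(2,0)+ 2/3 ok
(3,0)+ 3/3 ok
(3,1)+ 4/4 ok
(3,2)+ 3/3 ok
(4,1)+ 5/5 ok
(4,3)+ 3/3 ok
(5,1)+ 2/2 ok
(5,2)+ 4/4 ok
(5,3)+ 2/2 ok
All meet the threshold, so the configuration is stable.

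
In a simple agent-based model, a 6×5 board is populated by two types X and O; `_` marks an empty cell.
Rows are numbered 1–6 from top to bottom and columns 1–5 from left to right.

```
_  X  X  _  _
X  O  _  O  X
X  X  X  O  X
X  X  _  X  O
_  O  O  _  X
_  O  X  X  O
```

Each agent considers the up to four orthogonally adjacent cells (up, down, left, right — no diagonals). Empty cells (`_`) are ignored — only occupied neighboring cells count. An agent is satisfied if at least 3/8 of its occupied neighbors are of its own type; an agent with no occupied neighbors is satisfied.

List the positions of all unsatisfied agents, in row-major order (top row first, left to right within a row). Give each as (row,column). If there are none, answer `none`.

(2,2), (3,4), (3,5), (4,4), (4,5), (5,5), (6,3), (6,5)

Row 1: (1,2)X 1/2 ✓ · (1,3)X 1/1 ✓
Row 2: (2,1)X 1/2 ✓ · (2,2)O 0/3 ✗ · (2,4)O 1/2 ✓ · (2,5)X 1/2 ✓
Row 3: (3,1)X 3/3 ✓ · (3,2)X 3/4 ✓ · (3,3)X 1/2 ✓ · (3,4)O 1/4 ✗ · (3,5)X 1/3 ✗
Row 4: (4,1)X 2/2 ✓ · (4,2)X 2/3 ✓ · (4,4)X 0/2 ✗ · (4,5)O 0/3 ✗
Row 5: (5,2)O 2/3 ✓ · (5,3)O 1/2 ✓ · (5,5)X 0/2 ✗
Row 6: (6,2)O 1/2 ✓ · (6,3)X 1/3 ✗ · (6,4)X 1/2 ✓ · (6,5)O 0/2 ✗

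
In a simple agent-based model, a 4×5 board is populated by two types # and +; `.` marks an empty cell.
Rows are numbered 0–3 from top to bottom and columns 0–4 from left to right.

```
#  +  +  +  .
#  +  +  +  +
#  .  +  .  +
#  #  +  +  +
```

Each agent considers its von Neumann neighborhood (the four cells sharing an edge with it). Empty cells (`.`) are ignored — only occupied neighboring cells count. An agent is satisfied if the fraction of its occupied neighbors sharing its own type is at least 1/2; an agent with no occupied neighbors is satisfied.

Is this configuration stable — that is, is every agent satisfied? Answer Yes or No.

(0,0)# 1/2 satisfied
(0,1)+ 2/3 satisfied
(0,2)+ 3/3 satisfied
(0,3)+ 2/2 satisfied
(1,0)# 2/3 satisfied
(1,1)+ 2/3 satisfied
(1,2)+ 4/4 satisfied
(1,3)+ 3/3 satisfied
(1,4)+ 2/2 satisfied
(2,0)# 2/2 satisfied
(2,2)+ 2/2 satisfied
(2,4)+ 2/2 satisfied
(3,0)# 2/2 satisfied
(3,1)# 1/2 satisfied
(3,2)+ 2/3 satisfied
(3,3)+ 2/2 satisfied
(3,4)+ 2/2 satisfied
All meet the threshold, so the configuration is stable.

Yes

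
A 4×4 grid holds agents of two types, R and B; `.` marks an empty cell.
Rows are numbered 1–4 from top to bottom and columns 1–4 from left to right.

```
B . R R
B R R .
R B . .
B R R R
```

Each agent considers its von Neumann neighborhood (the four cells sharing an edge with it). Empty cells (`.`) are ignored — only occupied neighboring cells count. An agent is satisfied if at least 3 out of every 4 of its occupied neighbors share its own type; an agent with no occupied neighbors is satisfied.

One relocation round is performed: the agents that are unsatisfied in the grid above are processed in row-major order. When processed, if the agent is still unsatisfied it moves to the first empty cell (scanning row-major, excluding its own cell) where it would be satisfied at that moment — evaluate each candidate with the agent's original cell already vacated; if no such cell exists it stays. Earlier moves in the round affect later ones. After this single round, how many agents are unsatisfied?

0

Initially unsatisfied (in order): (2,1), (2,2), (3,1), (3,2), (4,1), (4,2).
  (2,1): no empty cell satisfies it; stays.
  (2,2) → (2,4).
  (3,1) → (3,4).
  (3,2) → (3,1).
  (4,1): no empty cell satisfies it; stays.
  (4,2) → (3,3).
Resulting grid:
B . R R
B . R R
B . R R
B . R R
All satisfied now.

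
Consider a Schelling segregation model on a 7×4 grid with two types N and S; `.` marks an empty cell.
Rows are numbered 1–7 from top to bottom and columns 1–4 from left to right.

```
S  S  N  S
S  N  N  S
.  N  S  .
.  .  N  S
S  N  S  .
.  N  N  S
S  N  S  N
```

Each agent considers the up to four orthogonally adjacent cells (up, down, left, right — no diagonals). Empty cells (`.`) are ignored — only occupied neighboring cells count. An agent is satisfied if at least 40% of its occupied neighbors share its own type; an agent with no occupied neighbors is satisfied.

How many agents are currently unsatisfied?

Row 1: (1,1)S 2/2 ✓ · (1,2)S 1/3 ✗ · (1,3)N 1/3 ✗ · (1,4)S 1/2 ✓
Row 2: (2,1)S 1/2 ✓ · (2,2)N 2/4 ✓ · (2,3)N 2/4 ✓ · (2,4)S 1/2 ✓
Row 3: (3,2)N 1/2 ✓ · (3,3)S 0/3 ✗
Row 4: (4,3)N 0/3 ✗ · (4,4)S 0/1 ✗
Row 5: (5,1)S 0/1 ✗ · (5,2)N 1/3 ✗ · (5,3)S 0/3 ✗
Row 6: (6,2)N 3/3 ✓ · (6,3)N 1/4 ✗ · (6,4)S 0/2 ✗
Row 7: (7,1)S 0/1 ✗ · (7,2)N 1/3 ✗ · (7,3)S 0/3 ✗ · (7,4)N 0/2 ✗
Unsatisfied: (1,2), (1,3), (3,3), (4,3), (4,4), (5,1), (5,2), (5,3), (6,3), (6,4), (7,1), (7,2), (7,3), (7,4) — 14 in total.

14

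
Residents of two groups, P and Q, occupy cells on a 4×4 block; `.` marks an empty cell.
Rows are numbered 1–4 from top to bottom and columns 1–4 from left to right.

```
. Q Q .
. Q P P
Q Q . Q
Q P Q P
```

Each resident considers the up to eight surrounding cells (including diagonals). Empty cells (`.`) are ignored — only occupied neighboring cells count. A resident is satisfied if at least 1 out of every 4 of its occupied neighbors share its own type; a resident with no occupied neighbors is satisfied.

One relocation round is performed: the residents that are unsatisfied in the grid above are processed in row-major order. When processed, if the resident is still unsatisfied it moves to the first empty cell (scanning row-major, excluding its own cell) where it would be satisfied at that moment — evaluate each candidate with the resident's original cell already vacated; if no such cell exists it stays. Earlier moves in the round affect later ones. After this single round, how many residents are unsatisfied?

Initially unsatisfied (in order): (2,3), (4,2), (4,4).
  (2,3) → (1,4).
  (4,2) → (2,3).
  (4,4) → (3,3).
Resulting grid:
. Q Q P
. Q P P
Q Q P Q
Q . Q .
All satisfied now.

0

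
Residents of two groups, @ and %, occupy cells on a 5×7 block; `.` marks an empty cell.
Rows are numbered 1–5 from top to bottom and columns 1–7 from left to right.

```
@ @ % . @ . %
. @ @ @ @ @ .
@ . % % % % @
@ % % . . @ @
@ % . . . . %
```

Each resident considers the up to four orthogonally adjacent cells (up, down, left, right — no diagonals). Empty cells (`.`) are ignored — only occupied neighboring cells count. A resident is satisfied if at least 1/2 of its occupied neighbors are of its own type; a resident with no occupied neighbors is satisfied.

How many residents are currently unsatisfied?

3

Row 1: (1,1)@ 1/1 satisfied · (1,2)@ 2/3 satisfied · (1,3)% 0/2 not · (1,5)@ 1/1 satisfied · (1,7)% 0/0 satisfied
Row 2: (2,2)@ 2/2 satisfied · (2,3)@ 2/4 satisfied · (2,4)@ 2/3 satisfied · (2,5)@ 3/4 satisfied · (2,6)@ 1/2 satisfied
Row 3: (3,1)@ 1/1 satisfied · (3,3)% 2/3 satisfied · (3,4)% 2/3 satisfied · (3,5)% 2/3 satisfied · (3,6)% 1/4 not · (3,7)@ 1/2 satisfied
Row 4: (4,1)@ 2/3 satisfied · (4,2)% 2/3 satisfied · (4,3)% 2/2 satisfied · (4,6)@ 1/2 satisfied · (4,7)@ 2/3 satisfied
Row 5: (5,1)@ 1/2 satisfied · (5,2)% 1/2 satisfied · (5,7)% 0/1 not
Unsatisfied: (1,3), (3,6), (5,7) — 3 in total.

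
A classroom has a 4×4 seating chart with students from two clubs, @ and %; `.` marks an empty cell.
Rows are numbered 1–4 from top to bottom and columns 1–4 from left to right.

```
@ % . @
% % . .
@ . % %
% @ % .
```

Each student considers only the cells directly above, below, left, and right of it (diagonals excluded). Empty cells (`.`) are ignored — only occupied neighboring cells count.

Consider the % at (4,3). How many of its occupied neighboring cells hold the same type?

1

Occupied neighbors of (4,3): (3,3)=%, (4,2)=@.
Same type (%): 1 of 2.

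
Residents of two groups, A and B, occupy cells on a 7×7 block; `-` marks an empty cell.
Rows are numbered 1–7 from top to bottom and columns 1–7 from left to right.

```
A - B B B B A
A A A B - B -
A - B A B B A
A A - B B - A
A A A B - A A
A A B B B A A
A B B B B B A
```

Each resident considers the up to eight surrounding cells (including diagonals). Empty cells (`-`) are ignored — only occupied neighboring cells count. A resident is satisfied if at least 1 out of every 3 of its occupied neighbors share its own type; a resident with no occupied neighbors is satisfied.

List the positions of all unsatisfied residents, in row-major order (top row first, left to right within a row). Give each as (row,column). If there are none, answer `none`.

(1,7), (3,4)

(1,1)A 2/2 satisfied
(1,3)B 2/4 satisfied
(1,4)B 3/4 satisfied
(1,5)B 4/4 satisfied
(1,6)B 2/3 satisfied
(1,7)A 0/2 not
(2,1)A 3/3 satisfied
(2,2)A 4/6 satisfied
(2,3)A 2/6 satisfied
(2,4)B 5/7 satisfied
(2,6)B 4/6 satisfied
(3,1)A 4/4 satisfied
(3,3)B 2/6 satisfied
(3,4)A 1/6 not
(3,5)B 5/6 satisfied
(3,6)B 3/5 satisfied
(3,7)A 1/3 satisfied
(4,1)A 4/4 satisfied
(4,2)A 5/6 satisfied
(4,4)B 4/6 satisfied
(4,5)B 4/6 satisfied
(4,7)A 3/4 satisfied
(5,1)A 5/5 satisfied
(5,2)A 6/7 satisfied
(5,3)A 3/7 satisfied
(5,4)B 5/6 satisfied
(5,6)A 4/6 satisfied
(5,7)A 4/4 satisfied
(6,1)A 4/5 satisfied
(6,2)A 5/8 satisfied
(6,3)B 5/8 satisfied
(6,4)B 6/7 satisfied
(6,5)B 5/7 satisfied
(6,6)A 4/7 satisfied
(6,7)A 4/5 satisfied
(7,1)A 2/3 satisfied
(7,2)B 2/5 satisfied
(7,3)B 4/5 satisfied
(7,4)B 5/5 satisfied
(7,5)B 4/5 satisfied
(7,6)B 2/5 satisfied
(7,7)A 2/3 satisfied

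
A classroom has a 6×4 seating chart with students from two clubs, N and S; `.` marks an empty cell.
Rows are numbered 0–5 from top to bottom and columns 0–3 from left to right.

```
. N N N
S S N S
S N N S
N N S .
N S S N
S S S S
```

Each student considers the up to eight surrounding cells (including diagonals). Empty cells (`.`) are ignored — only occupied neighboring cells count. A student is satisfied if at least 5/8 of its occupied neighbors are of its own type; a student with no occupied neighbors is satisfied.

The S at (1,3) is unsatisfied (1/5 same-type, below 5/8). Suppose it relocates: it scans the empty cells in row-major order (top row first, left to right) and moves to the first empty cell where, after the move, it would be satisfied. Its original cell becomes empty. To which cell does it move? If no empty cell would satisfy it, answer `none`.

Vacating (1,3). Empty cells in order:
  (0,0): 2/3 same-type → satisfied — stop here.

(0,0)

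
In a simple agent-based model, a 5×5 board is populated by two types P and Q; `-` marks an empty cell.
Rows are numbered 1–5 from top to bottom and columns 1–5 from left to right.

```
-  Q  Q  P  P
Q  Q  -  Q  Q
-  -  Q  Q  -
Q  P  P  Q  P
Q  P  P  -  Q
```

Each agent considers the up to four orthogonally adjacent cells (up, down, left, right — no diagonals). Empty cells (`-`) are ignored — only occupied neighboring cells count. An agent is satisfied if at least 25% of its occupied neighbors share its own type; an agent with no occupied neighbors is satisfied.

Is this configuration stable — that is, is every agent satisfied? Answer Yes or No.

No

(1,2)Q 2/2 ✓
(1,3)Q 1/2 ✓
(1,4)P 1/3 ✓
(1,5)P 1/2 ✓
(2,1)Q 1/1 ✓
(2,2)Q 2/2 ✓
(2,4)Q 2/3 ✓
(2,5)Q 1/2 ✓
(3,3)Q 1/2 ✓
(3,4)Q 3/3 ✓
(4,1)Q 1/2 ✓
(4,2)P 2/3 ✓
(4,3)P 2/4 ✓
(4,4)Q 1/3 ✓
(4,5)P 0/2 ✗
(5,1)Q 1/2 ✓
(5,2)P 2/3 ✓
(5,3)P 2/2 ✓
(5,5)Q 0/1 ✗
For instance (4,5) has only 0/2 same-type neighbors, below 1/4.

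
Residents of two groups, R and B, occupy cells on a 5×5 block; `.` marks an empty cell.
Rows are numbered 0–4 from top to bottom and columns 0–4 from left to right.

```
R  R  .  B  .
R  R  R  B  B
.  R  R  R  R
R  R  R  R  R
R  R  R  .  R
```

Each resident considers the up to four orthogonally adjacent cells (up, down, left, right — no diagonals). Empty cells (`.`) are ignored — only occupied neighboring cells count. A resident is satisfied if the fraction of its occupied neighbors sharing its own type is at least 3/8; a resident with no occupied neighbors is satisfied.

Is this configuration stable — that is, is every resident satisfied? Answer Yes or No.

(0,0)R 2/2 ✓
(0,1)R 2/2 ✓
(0,3)B 1/1 ✓
(1,0)R 2/2 ✓
(1,1)R 4/4 ✓
(1,2)R 2/3 ✓
(1,3)B 2/4 ✓
(1,4)B 1/2 ✓
(2,1)R 3/3 ✓
(2,2)R 4/4 ✓
(2,3)R 3/4 ✓
(2,4)R 2/3 ✓
(3,0)R 2/2 ✓
(3,1)R 4/4 ✓
(3,2)R 4/4 ✓
(3,3)R 3/3 ✓
(3,4)R 3/3 ✓
(4,0)R 2/2 ✓
(4,1)R 3/3 ✓
(4,2)R 2/2 ✓
(4,4)R 1/1 ✓
All meet the threshold, so the configuration is stable.

Yes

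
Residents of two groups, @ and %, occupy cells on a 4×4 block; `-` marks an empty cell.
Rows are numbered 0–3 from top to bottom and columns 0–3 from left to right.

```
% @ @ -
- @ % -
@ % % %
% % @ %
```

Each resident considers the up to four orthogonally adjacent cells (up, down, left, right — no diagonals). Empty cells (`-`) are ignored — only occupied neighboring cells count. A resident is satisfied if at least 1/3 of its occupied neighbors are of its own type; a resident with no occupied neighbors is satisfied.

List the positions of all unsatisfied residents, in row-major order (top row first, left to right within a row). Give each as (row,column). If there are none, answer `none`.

(0,0), (2,0), (3,2)

Row 0: (0,0)% 0/1 unhappy · (0,1)@ 2/3 ok · (0,2)@ 1/2 ok
Row 1: (1,1)@ 1/3 ok · (1,2)% 1/3 ok
Row 2: (2,0)@ 0/2 unhappy · (2,1)% 2/4 ok · (2,2)% 3/4 ok · (2,3)% 2/2 ok
Row 3: (3,0)% 1/2 ok · (3,1)% 2/3 ok · (3,2)@ 0/3 unhappy · (3,3)% 1/2 ok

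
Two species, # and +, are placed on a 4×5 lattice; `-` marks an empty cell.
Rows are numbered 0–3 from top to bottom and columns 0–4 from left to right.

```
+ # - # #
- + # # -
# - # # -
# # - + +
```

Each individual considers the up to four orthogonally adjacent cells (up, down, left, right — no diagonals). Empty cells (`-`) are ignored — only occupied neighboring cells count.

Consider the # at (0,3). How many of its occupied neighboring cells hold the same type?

Occupied neighbors of (0,3): (1,3)=#, (0,4)=#.
Same type (#): 2 of 2.

2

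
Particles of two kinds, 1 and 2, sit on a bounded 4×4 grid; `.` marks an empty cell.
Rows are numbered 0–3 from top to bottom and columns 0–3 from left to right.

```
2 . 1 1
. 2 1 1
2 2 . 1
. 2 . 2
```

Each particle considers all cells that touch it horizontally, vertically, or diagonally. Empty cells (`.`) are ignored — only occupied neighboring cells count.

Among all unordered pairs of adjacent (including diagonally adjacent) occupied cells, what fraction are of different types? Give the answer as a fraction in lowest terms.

Scan each occupied cell's neighbors to the right and below (and the two forward diagonals) so each pair is counted once.
Row 0: 2(0,0)–2(1,1)= 1(0,2)–1(0,3)= 1(0,2)–1(1,2)= 1(0,2)–1(1,3)= 1(0,2)–2(1,1)≠ 1(0,3)–1(1,3)= 1(0,3)–1(1,2)=  → 1/7 unlike.
Row 1: 2(1,1)–1(1,2)≠ 2(1,1)–2(2,1)= 2(1,1)–2(2,0)= 1(1,2)–1(1,3)= 1(1,2)–1(2,3)= 1(1,2)–2(2,1)≠ 1(1,3)–1(2,3)=  → 2/7 unlike.
Row 2: 2(2,0)–2(2,1)= 2(2,0)–2(3,1)= 2(2,1)–2(3,1)= 1(2,3)–2(3,3)≠  → 1/4 unlike.
Total adjacent occupied pairs: 18; unlike-type pairs: 4.
4/18 reduces to 2/9.

2/9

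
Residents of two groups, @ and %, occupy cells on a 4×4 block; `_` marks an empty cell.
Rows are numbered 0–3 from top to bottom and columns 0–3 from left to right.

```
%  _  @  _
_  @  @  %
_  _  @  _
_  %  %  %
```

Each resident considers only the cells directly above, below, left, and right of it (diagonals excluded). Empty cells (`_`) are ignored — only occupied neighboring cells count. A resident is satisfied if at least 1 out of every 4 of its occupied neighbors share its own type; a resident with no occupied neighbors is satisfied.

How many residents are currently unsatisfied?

1

Row 0: (0,0)% 0/0 ✓ · (0,2)@ 1/1 ✓
Row 1: (1,1)@ 1/1 ✓ · (1,2)@ 3/4 ✓ · (1,3)% 0/1 ✗
Row 2: (2,2)@ 1/2 ✓
Row 3: (3,1)% 1/1 ✓ · (3,2)% 2/3 ✓ · (3,3)% 1/1 ✓
Unsatisfied: (1,3) — 1 in total.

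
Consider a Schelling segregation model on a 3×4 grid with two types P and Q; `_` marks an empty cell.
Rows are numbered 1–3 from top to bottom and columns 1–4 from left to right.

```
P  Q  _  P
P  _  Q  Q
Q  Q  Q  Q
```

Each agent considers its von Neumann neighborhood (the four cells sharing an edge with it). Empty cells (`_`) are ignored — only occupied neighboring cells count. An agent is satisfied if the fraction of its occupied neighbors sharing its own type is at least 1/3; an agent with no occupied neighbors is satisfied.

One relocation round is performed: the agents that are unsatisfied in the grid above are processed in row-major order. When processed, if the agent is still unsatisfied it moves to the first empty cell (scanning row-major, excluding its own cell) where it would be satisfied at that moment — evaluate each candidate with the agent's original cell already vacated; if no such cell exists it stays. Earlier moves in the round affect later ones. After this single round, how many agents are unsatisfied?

0

Initially unsatisfied (in order): (1,2), (1,4).
  (1,2) → (1,3).
  (1,4) → (1,2).
Resulting grid:
P P Q _
P _ Q Q
Q Q Q Q
All satisfied now.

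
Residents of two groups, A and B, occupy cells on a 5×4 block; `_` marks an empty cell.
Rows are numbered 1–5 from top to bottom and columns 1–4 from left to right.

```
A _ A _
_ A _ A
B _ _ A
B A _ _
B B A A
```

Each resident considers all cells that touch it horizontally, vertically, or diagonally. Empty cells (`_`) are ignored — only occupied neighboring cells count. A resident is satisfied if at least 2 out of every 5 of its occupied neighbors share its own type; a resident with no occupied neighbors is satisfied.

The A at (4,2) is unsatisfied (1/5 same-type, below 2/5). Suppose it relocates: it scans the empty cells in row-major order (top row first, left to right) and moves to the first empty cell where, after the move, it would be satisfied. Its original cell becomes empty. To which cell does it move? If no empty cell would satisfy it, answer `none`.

Vacating (4,2). Empty cells in order:
  (1,2): 3/3 same-type → satisfied — stop here.

(1,2)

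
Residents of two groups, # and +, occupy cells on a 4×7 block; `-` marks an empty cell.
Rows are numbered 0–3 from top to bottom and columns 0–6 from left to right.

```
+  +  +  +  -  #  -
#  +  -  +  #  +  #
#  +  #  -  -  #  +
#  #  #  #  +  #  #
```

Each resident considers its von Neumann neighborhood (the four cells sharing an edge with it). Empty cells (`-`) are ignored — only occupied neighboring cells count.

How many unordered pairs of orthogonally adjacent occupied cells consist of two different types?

15

Scan each occupied cell's neighbors to the right and below so each pair is counted once.
From row 0: 2 unlike of 7 pairs (running 2/7).
From row 1: 6 unlike of 8 pairs (running 8/15).
From row 2: 5 unlike of 8 pairs (running 13/23).
From row 3: 2 unlike of 6 pairs (running 15/29).
Total adjacent occupied pairs: 29; unlike-type pairs: 15.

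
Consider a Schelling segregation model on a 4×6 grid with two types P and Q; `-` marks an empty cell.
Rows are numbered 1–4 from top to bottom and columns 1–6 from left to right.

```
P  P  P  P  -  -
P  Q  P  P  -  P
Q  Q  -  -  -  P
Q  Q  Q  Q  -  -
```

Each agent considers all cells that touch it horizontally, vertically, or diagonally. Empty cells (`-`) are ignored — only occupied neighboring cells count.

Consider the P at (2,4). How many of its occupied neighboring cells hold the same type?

Occupied neighbors of (2,4): (1,3)=P, (1,4)=P, (2,3)=P.
Same type (P): 3 of 3.

3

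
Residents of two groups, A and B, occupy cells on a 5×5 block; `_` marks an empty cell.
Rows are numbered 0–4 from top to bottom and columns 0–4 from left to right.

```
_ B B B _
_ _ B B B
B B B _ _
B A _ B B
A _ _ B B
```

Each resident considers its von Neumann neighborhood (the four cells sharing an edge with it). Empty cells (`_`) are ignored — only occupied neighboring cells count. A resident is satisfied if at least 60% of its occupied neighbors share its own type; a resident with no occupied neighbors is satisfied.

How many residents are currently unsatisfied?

3

Row 0: (0,1)B 1/1 ✓ · (0,2)B 3/3 ✓ · (0,3)B 2/2 ✓
Row 1: (1,2)B 3/3 ✓ · (1,3)B 3/3 ✓ · (1,4)B 1/1 ✓
Row 2: (2,0)B 2/2 ✓ · (2,1)B 2/3 ✓ · (2,2)B 2/2 ✓
Row 3: (3,0)B 1/3 ✗ · (3,1)A 0/2 ✗ · (3,3)B 2/2 ✓ · (3,4)B 2/2 ✓
Row 4: (4,0)A 0/1 ✗ · (4,3)B 2/2 ✓ · (4,4)B 2/2 ✓
Unsatisfied: (3,0), (3,1), (4,0) — 3 in total.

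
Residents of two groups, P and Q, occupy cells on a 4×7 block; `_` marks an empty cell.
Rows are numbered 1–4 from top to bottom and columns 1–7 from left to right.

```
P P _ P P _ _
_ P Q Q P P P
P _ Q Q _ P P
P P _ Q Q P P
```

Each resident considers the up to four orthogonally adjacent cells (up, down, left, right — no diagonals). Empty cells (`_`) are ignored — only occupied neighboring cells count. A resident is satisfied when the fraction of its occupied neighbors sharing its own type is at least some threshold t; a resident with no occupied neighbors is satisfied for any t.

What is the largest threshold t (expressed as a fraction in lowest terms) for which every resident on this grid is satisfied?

1/2

(1,1)P 1/1
(1,2)P 2/2
(1,4)P 1/2
(1,5)P 2/2
(2,2)P 1/2
(2,3)Q 2/3
(2,4)Q 2/4
(2,5)P 2/3
(2,6)P 3/3
(2,7)P 2/2
(3,1)P 1/1
(3,3)Q 2/2
(3,4)Q 3/3
(3,6)P 3/3
(3,7)P 3/3
(4,1)P 2/2
(4,2)P 1/1
(4,4)Q 2/2
(4,5)Q 1/2
(4,6)P 2/3
(4,7)P 2/2
The smallest same-type fraction is 1/2 at (1,4), which reduces to 1/2. Any threshold above that leaves this resident unsatisfied.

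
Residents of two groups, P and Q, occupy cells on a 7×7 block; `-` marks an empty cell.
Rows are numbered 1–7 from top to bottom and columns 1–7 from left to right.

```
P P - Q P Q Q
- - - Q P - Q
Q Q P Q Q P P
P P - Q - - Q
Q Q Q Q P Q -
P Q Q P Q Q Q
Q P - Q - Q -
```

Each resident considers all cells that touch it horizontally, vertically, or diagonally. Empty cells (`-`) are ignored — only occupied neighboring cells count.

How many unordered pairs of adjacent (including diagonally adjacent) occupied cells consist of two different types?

43

Scan each occupied cell's neighbors to the right and below (and the two forward diagonals) so each pair is counted once.
Row 1: P(1,1)–P(1,2)= Q(1,4)–P(1,5)≠ Q(1,4)–Q(2,4)= Q(1,4)–P(2,5)≠ P(1,5)–Q(1,6)≠ P(1,5)–P(2,5)= P(1,5)–Q(2,4)≠ Q(1,6)–Q(1,7)= Q(1,6)–Q(2,7)= Q(1,6)–P(2,5)≠ Q(1,7)–Q(2,7)=  → 5/11 unlike.
Row 2: Q(2,4)–P(2,5)≠ Q(2,4)–Q(3,4)= Q(2,4)–Q(3,5)= Q(2,4)–P(3,3)≠ P(2,5)–Q(3,5)≠ P(2,5)–P(3,6)= P(2,5)–Q(3,4)≠ Q(2,7)–P(3,7)≠ Q(2,7)–P(3,6)≠  → 6/9 unlike.
Row 3: Q(3,1)–Q(3,2)= Q(3,1)–P(4,1)≠ Q(3,1)–P(4,2)≠ Q(3,2)–P(3,3)≠ Q(3,2)–P(4,2)≠ Q(3,2)–P(4,1)≠ P(3,3)–Q(3,4)≠ P(3,3)–Q(4,4)≠ P(3,3)–P(4,2)= Q(3,4)–Q(3,5)= Q(3,4)–Q(4,4)= Q(3,5)–P(3,6)≠ Q(3,5)–Q(4,4)= P(3,6)–P(3,7)= P(3,6)–Q(4,7)≠ P(3,7)–Q(4,7)≠  → 10/16 unlike.
Row 4: P(4,1)–P(4,2)= P(4,1)–Q(5,1)≠ P(4,1)–Q(5,2)≠ P(4,2)–Q(5,2)≠ P(4,2)–Q(5,3)≠ P(4,2)–Q(5,1)≠ Q(4,4)–Q(5,4)= Q(4,4)–P(5,5)≠ Q(4,4)–Q(5,3)= Q(4,7)–Q(5,6)=  → 6/10 unlike.
Row 5: Q(5,1)–Q(5,2)= Q(5,1)–P(6,1)≠ Q(5,1)–Q(6,2)= Q(5,2)–Q(5,3)= Q(5,2)–Q(6,2)= Q(5,2)–Q(6,3)= Q(5,2)–P(6,1)≠ Q(5,3)–Q(5,4)= Q(5,3)–Q(6,3)= Q(5,3)–P(6,4)≠ Q(5,3)–Q(6,2)= Q(5,4)–P(5,5)≠ Q(5,4)–P(6,4)≠ Q(5,4)–Q(6,5)= Q(5,4)–Q(6,3)= P(5,5)–Q(5,6)≠ P(5,5)–Q(6,5)≠ P(5,5)–Q(6,6)≠ P(5,5)–P(6,4)= Q(5,6)–Q(6,6)= Q(5,6)–Q(6,7)= Q(5,6)–Q(6,5)=  → 8/22 unlike.
Row 6: P(6,1)–Q(6,2)≠ P(6,1)–Q(7,1)≠ P(6,1)–P(7,2)= Q(6,2)–Q(6,3)= Q(6,2)–P(7,2)≠ Q(6,2)–Q(7,1)= Q(6,3)–P(6,4)≠ Q(6,3)–Q(7,4)= Q(6,3)–P(7,2)≠ P(6,4)–Q(6,5)≠ P(6,4)–Q(7,4)≠ Q(6,5)–Q(6,6)= Q(6,5)–Q(7,6)= Q(6,5)–Q(7,4)= Q(6,6)–Q(6,7)= Q(6,6)–Q(7,6)= Q(6,7)–Q(7,6)=  → 7/17 unlike.
Row 7: Q(7,1)–P(7,2)≠  → 1/1 unlike.
Total adjacent occupied pairs: 86; unlike-type pairs: 43.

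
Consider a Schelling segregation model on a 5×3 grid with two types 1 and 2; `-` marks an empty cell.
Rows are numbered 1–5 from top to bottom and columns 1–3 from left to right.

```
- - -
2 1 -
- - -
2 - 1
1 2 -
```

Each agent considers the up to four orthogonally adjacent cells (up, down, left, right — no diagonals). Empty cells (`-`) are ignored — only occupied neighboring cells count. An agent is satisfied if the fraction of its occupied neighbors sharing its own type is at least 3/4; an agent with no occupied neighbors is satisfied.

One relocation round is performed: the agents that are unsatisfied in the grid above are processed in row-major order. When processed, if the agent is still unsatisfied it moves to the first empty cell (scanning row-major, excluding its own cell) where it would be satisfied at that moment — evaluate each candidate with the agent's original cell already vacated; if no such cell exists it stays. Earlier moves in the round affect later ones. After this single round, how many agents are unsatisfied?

0

Initially unsatisfied (in order): (2,1), (2,2), (4,1), (5,1), (5,2).
  (2,1) → (1,1).
  (2,2): now satisfied by earlier moves; stays.
  (4,1) → (1,3).
  (5,1) → (3,1).
  (5,2): now satisfied by earlier moves; stays.
Resulting grid:
2 - 2
- 1 -
1 - -
- - 1
- 2 -
All satisfied now.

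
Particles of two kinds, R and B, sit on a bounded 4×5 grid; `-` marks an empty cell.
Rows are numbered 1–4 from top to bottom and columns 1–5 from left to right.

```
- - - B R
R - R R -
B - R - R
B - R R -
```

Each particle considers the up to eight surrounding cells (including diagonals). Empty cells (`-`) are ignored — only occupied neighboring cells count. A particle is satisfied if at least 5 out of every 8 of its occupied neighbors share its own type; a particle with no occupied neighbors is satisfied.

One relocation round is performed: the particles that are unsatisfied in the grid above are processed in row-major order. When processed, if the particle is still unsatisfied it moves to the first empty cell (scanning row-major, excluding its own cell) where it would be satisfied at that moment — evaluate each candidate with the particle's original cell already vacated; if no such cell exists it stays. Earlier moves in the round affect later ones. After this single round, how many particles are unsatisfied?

1

Initially unsatisfied (in order): (1,4), (1,5), (2,1), (3,1).
  (1,4): no empty cell satisfies it; stays.
  (1,5) → (1,1).
  (2,1) → (1,2).
  (3,1): now satisfied by earlier moves; stays.
Resulting grid:
R R - B -
- - R R -
B - R - R
B - R R -
Unsatisfied now: (1,4).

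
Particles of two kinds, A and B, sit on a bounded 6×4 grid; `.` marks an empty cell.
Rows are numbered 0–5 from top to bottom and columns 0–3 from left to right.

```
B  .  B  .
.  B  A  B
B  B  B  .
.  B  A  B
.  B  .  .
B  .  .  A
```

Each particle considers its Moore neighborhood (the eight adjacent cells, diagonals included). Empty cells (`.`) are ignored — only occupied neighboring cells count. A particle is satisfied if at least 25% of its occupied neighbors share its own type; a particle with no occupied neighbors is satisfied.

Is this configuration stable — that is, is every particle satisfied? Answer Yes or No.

Row 0: (0,0)B 1/1 ✓ · (0,2)B 2/3 ✓
Row 1: (1,1)B 5/6 ✓ · (1,2)A 0/5 ✗ · (1,3)B 2/3 ✓
Row 2: (2,0)B 3/3 ✓ · (2,1)B 4/6 ✓ · (2,2)B 5/7 ✓
Row 3: (3,1)B 4/5 ✓ · (3,2)A 0/5 ✗ · (3,3)B 1/2 ✓
Row 4: (4,1)B 2/3 ✓
Row 5: (5,0)B 1/1 ✓ · (5,3)A 0/0 ✓
For instance (1,2) has only 0/5 same-type neighbors, below 1/4.

No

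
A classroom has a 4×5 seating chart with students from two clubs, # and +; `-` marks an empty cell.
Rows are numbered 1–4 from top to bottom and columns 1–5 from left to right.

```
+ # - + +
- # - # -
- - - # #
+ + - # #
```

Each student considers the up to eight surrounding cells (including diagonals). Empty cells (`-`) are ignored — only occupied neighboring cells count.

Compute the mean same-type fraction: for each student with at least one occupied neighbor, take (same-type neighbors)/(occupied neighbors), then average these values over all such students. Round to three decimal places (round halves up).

0.708

(1,1)+ 0/2
(1,2)# 1/2
(1,4)+ 1/2
(1,5)+ 1/2
(2,2)# 1/2
(2,4)# 2/4
(3,4)# 4/4
(3,5)# 4/4
(4,1)+ 1/1
(4,2)+ 1/1
(4,4)# 3/3
(4,5)# 3/3
Sum over 12 students: 0/2 + 1/2 + 1/2 + 1/2 + 1/2 + 2/4 + 4/4 + 4/4 + 1/1 + 1/1 + 3/3 + 3/3 = 17/2; mean = 17/2 ÷ 12 = 17/24 = 0.708333… → 0.708.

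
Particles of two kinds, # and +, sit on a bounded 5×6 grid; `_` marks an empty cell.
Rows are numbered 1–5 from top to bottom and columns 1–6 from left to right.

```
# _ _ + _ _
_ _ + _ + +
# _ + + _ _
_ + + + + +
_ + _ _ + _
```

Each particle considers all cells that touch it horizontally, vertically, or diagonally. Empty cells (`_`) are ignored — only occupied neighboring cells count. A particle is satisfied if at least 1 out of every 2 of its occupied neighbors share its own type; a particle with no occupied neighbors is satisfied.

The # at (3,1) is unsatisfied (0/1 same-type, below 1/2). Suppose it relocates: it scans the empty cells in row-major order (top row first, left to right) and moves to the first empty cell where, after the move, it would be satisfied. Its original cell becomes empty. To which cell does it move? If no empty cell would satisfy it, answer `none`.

(1,2)

Vacating (3,1). Empty cells in order:
  (1,2): 1/2 same-type → satisfied — stop here.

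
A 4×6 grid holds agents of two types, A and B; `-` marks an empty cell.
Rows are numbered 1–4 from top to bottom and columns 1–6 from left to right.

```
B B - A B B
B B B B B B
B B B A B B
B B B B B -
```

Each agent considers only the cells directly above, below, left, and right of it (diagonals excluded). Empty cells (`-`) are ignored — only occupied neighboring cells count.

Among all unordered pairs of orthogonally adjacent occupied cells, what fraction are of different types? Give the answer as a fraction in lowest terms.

Scan each occupied cell's neighbors to the right and below so each pair is counted once.
From row 1: 2 unlike of 8 pairs (running 2/8).
From row 2: 1 unlike of 11 pairs (running 3/19).
From row 3: 3 unlike of 10 pairs (running 6/29).
From row 4: 0 unlike of 4 pairs (running 6/33).
Total adjacent occupied pairs: 33; unlike-type pairs: 6.
6/33 reduces to 2/11.

2/11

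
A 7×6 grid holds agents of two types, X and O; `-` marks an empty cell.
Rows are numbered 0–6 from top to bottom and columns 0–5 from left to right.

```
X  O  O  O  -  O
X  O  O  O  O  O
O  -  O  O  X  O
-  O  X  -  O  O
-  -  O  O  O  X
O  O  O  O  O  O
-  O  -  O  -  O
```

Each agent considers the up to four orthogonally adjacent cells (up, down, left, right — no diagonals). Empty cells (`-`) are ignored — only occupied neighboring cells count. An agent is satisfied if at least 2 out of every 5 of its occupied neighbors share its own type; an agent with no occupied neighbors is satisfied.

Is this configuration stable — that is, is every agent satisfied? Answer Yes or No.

Row 0: (0,0)X 1/2 ok · (0,1)O 2/3 ok · (0,2)O 3/3 ok · (0,3)O 2/2 ok · (0,5)O 1/1 ok
Row 1: (1,0)X 1/3 unhappy · (1,1)O 2/3 ok · (1,2)O 4/4 ok · (1,3)O 4/4 ok · (1,4)O 2/3 ok · (1,5)O 3/3 ok
Row 2: (2,0)O 0/1 unhappy · (2,2)O 2/3 ok · (2,3)O 2/3 ok · (2,4)X 0/4 unhappy · (2,5)O 2/3 ok
Row 3: (3,1)O 0/1 unhappy · (3,2)X 0/3 unhappy · (3,4)O 2/3 ok · (3,5)O 2/3 ok
Row 4: (4,2)O 2/3 ok · (4,3)O 3/3 ok · (4,4)O 3/4 ok · (4,5)X 0/3 unhappy
Row 5: (5,0)O 1/1 ok · (5,1)O 3/3 ok · (5,2)O 3/3 ok · (5,3)O 4/4 ok · (5,4)O 3/3 ok · (5,5)O 2/3 ok
Row 6: (6,1)O 1/1 ok · (6,3)O 1/1 ok · (6,5)O 1/1 ok
For instance (1,0) has only 1/3 same-type neighbors, below 2/5.

No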